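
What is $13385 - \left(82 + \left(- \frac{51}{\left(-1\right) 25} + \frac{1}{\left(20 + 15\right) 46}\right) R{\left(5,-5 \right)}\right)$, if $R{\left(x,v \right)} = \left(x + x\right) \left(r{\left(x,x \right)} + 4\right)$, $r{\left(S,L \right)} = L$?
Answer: $\frac{10561072}{805} \approx 13119.0$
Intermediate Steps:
$R{\left(x,v \right)} = 2 x \left(4 + x\right)$ ($R{\left(x,v \right)} = \left(x + x\right) \left(x + 4\right) = 2 x \left(4 + x\right)$)
$13385 - \left(82 + \left(- \frac{51}{\left(-1\right) 25} + \frac{1}{\left(20 + 15\right) 46}\right) R{\left(5,-5 \right)}\right) = 13385 - \left(82 + \left(- \frac{51}{\left(-1\right) 25} + \frac{1}{\left(20 + 15\right) 46}\right) 2 \cdot 5 \left(4 + 5\right)\right) = 13385 - \left(82 + \left(- \frac{51}{-25} + \frac{1}{35} \cdot \frac{1}{46}\right) 2 \cdot 5 \cdot 9\right) = 13385 - \left(82 + \left(\left(-51\right) \left(- \frac{1}{25}\right) + \frac{1}{35} \cdot \frac{1}{46}\right) 90\right) = 13385 - \left(82 + \left(\frac{51}{25} + \frac{1}{1610}\right) 90\right) = 13385 - \left(82 + \frac{16427}{8050} \cdot 90\right) = 13385 - \left(82 + \frac{147843}{805}\right) = 13385 - \frac{213853}{805} = \frac{10561072}{805}$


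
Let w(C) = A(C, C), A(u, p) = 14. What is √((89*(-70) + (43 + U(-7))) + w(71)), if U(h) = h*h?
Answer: 2*I*√1531 ≈ 78.256*I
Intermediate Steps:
U(h) = h²
w(C) = 14
√((89*(-70) + (43 + U(-7))) + w(71)) = √((89*(-70) + (43 + (-7)²)) + 14) = √((-6230 + (43 + 49)) + 14) = √((-6230 + 92) + 14) = √(-6138 + 14) = √(-6124) = 2*I*√1531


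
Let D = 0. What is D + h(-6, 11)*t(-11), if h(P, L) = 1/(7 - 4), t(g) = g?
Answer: -11/3 ≈ -3.6667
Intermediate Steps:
h(P, L) = ⅓ (h(P, L) = 1/3 = ⅓)
D + h(-6, 11)*t(-11) = 0 + (⅓)*(-11) = 0 - 11/3 = -11/3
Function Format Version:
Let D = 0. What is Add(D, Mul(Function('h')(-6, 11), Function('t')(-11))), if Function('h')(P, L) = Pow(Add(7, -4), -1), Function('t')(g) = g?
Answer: Rational(-11, 3) ≈ -3.6667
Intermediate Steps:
Function('h')(P, L) = Rational(1, 3) (Function('h')(P, L) = Pow(3, -1) = Rational(1, 3))
Add(D, Mul(Function('h')(-6, 11), Function('t')(-11))) = Add(0, Mul(Rational(1, 3), -11)) = Add(0, Rational(-11, 3)) = Rational(-11, 3)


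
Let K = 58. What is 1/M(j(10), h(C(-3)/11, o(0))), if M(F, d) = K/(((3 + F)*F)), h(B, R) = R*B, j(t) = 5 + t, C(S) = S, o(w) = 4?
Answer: 135/29 ≈ 4.6552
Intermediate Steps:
h(B, R) = B*R
M(F, d) = 58/(F*(3 + F)) (M(F, d) = 58/(((3 + F)*F)) = 58/((F*(3 + F))) = 58*(1/(F*(3 + F))) = 58/(F*(3 + F)))
1/M(j(10), h(C(-3)/11, o(0))) = 1/(58/((5 + 10)*(3 + (5 + 10)))) = 1/(58/(15*(3 + 15))) = 1/(58*(1/15)/18) = 1/(58*(1/15)*(1/18)) = 1/(29/135) = 135/29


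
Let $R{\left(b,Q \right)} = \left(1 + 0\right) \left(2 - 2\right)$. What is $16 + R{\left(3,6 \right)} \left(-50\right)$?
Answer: $16$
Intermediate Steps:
$R{\left(b,Q \right)} = 0$ ($R{\left(b,Q \right)} = 1 \cdot 0 = 0$)
$16 + R{\left(3,6 \right)} \left(-50\right) = 16 + 0 \left(-50\right) = 16 + 0 = 16$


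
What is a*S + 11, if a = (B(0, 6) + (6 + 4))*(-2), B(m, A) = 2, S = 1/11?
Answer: 97/11 ≈ 8.8182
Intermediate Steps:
S = 1/11 ≈ 0.090909
a = -24 (a = (2 + (6 + 4))*(-2) = (2 + 10)*(-2) = 12*(-2) = -24)
a*S + 11 = -24*1/11 + 11 = -24/11 + 11 = 97/11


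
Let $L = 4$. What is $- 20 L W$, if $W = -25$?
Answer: $2000$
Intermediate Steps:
$- 20 L W = \left(-20\right) 4 \left(-25\right) = \left(-80\right) \left(-25\right) = 2000$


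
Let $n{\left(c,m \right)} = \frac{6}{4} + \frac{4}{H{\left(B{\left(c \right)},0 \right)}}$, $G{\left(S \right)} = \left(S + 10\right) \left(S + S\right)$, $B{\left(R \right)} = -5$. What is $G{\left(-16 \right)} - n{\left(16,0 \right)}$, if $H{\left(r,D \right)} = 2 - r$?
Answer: $\frac{2659}{14} \approx 189.93$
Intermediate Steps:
$G{\left(S \right)} = 2 S \left(10 + S\right)$ ($G{\left(S \right)} = \left(10 + S\right) 2 S = 2 S \left(10 + S\right)$)
$n{\left(c,m \right)} = \frac{29}{14}$ ($n{\left(c,m \right)} = \frac{6}{4} + \frac{4}{2 - -5} = 6 \cdot \frac{1}{4} + \frac{4}{2 + 5} = \frac{3}{2} + \frac{4}{7} = \frac{29}{14}$)
$G{\left(-16 \right)} - n{\left(16,0 \right)} = 2 \left(-16\right) \left(10 - 16\right) - \frac{29}{14} = 2 \left(-16\right) \left(-6\right) - \frac{29}{14} = 192 - \frac{29}{14} = \frac{2659}{14}$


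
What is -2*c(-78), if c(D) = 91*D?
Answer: 14196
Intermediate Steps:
-2*c(-78) = -182*(-78) = -2*(-7098) = 14196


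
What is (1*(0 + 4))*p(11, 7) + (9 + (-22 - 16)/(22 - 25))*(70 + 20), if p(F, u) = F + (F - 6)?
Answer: 2014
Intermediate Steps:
p(F, u) = -6 + 2*F (p(F, u) = F + (-6 + F) = -6 + 2*F)
(1*(0 + 4))*p(11, 7) + (9 + (-22 - 16)/(22 - 25))*(70 + 20) = (1*(0 + 4))*(-6 + 2*11) + (9 + (-22 - 16)/(22 - 25))*(70 + 20) = (1*4)*(-6 + 22) + (9 - 38/(-3))*90 = 4*16 + (9 - 38*(-⅓))*90 = 64 + (9 + 38/3)*90 = 64 + (65/3)*90 = 64 + 1950 = 2014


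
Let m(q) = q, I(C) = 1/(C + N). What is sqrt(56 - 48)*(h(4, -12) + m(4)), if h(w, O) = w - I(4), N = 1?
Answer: 78*sqrt(2)/5 ≈ 22.062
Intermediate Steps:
I(C) = 1/(1 + C) (I(C) = 1/(C + 1) = 1/(1 + C))
h(w, O) = -1/5 + w (h(w, O) = w - 1/(1 + 4) = w - 1/5 = -1/5 + w)
sqrt(56 - 48)*(h(4, -12) + m(4)) = sqrt(56 - 48)*((-1/5 + 4) + 4) = sqrt(8)*(19/5 + 4) = (2*sqrt(2))*(39/5) = 78*sqrt(2)/5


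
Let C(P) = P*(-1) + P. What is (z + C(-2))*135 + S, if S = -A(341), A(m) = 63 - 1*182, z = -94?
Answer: -12571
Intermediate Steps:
C(P) = 0 (C(P) = -P + P = 0)
A(m) = -119 (A(m) = 63 - 182 = -119)
S = 119 (S = -1*(-119) = 119)
(z + C(-2))*135 + S = (-94 + 0)*135 + 119 = -94*135 + 119 = -12690 + 119 = -12571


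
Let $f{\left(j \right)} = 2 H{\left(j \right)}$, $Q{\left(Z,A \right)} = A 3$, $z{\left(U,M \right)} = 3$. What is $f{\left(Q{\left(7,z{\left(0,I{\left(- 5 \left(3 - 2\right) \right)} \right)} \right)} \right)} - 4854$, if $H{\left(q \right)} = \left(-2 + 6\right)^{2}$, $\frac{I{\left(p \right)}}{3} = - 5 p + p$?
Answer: $-4822$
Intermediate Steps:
$I{\left(p \right)} = - 12 p$ ($I{\left(p \right)} = 3 \left(- 5 p + p\right) = 3 \left(- 4 p\right) = - 12 p$)
$Q{\left(Z,A \right)} = 3 A$
$H{\left(q \right)} = 16$ ($H{\left(q \right)} = 4^{2} = 16$)
$f{\left(j \right)} = 32$ ($f{\left(j \right)} = 2 \cdot 16 = 32$)
$f{\left(Q{\left(7,z{\left(0,I{\left(- 5 \left(3 - 2\right) \right)} \right)} \right)} \right)} - 4854 = 32 - 4854 = -4822$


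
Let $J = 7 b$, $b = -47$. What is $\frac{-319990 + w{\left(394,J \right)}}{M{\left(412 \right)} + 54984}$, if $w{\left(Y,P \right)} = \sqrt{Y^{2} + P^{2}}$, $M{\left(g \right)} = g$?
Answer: $- \frac{14545}{2518} + \frac{\sqrt{263477}}{55396} \approx -5.7671$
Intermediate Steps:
$J = -329$ ($J = 7 \left(-47\right) = -329$)
$w{\left(Y,P \right)} = \sqrt{P^{2} + Y^{2}}$
$\frac{-319990 + w{\left(394,J \right)}}{M{\left(412 \right)} + 54984} = \frac{-319990 + \sqrt{\left(-329\right)^{2} + 394^{2}}}{412 + 54984} = \frac{-319990 + \sqrt{108241 + 155236}}{55396} = \left(-319990 + \sqrt{263477}\right) \frac{1}{55396} = - \frac{14545}{2518} + \frac{\sqrt{263477}}{55396}$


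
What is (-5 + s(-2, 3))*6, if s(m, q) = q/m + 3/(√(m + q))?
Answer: -21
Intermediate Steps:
s(m, q) = 3/√(m + q) + q/m (s(m, q) = q/m + 3/√(m + q) = 3/√(m + q) + q/m)
(-5 + s(-2, 3))*6 = (-5 + (3/√(-2 + 3) + 3/(-2)))*6 = (-5 + (3/√1 + 3*(-½)))*6 = (-5 + (3*1 - 3/2))*6 = (-5 + (3 - 3/2))*6 = (-5 + 3/2)*6 = -7/2*6 = -21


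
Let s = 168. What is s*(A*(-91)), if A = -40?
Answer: 611520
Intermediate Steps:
s*(A*(-91)) = 168*(-40*(-91)) = 168*3640 = 611520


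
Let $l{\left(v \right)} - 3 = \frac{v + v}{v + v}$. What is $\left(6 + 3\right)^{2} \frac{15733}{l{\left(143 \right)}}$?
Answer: $\frac{1274373}{4} \approx 3.1859 \cdot 10^{5}$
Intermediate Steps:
$l{\left(v \right)} = 4$ ($l{\left(v \right)} = 3 + \frac{v + v}{v + v} = 3 + \frac{2 v}{2 v} = 3 + 2 v \frac{1}{2 v} = 3 + 1 = 4$)
$\left(6 + 3\right)^{2} \frac{15733}{l{\left(143 \right)}} = \left(6 + 3\right)^{2} \cdot \frac{15733}{4} = 9^{2} \cdot 15733 \cdot \frac{1}{4} = 81 \cdot \frac{15733}{4} = \frac{1274373}{4}$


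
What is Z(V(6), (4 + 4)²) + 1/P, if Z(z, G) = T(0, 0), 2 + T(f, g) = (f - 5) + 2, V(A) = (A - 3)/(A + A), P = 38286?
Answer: -191429/38286 ≈ -5.0000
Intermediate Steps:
V(A) = (-3 + A)/(2*A) (V(A) = (-3 + A)/((2*A)) = (-3 + A)*(1/(2*A)) = (-3 + A)/(2*A))
T(f, g) = -5 + f (T(f, g) = -2 + ((f - 5) + 2) = -2 + ((-5 + f) + 2) = -2 + (-3 + f) = -5 + f)
Z(z, G) = -5 (Z(z, G) = -5 + 0 = -5)
Z(V(6), (4 + 4)²) + 1/P = -5 + 1/38286 = -191429/38286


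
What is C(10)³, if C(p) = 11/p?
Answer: 1331/1000 ≈ 1.3310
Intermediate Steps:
C(10)³ = (11/10)³ = 1331/1000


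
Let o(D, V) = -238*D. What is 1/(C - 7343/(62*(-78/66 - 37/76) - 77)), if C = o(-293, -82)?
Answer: 75431/5263174728 ≈ 1.4332e-5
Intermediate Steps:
C = 69734 (C = -238*(-293) = 69734)
1/(C - 7343/(62*(-78/66 - 37/76) - 77)) = 1/(69734 - 7343/(62*(-78/66 - 37/76) - 77)) = 1/(69734 - 7343/(62*(-78*1/66 - 37*1/76) - 77)) = 1/(69734 - 7343/(62*(-13/11 - 37/76) - 77)) = 1/(69734 - 7343/(62*(-1395/836) - 77)) = 1/(69734 - 7343/(-43245/418 - 77)) = 1/(69734 - 7343/(-75431/418)) = 1/(69734 - 7343*(-418/75431)) = 1/(69734 + 3069374/75431) = 1/(5263174728/75431) = 75431/5263174728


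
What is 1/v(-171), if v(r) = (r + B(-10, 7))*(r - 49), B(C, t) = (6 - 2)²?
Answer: 1/34100 ≈ 2.9326e-5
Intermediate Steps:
B(C, t) = 16 (B(C, t) = 4² = 16)
v(r) = (-49 + r)*(16 + r) (v(r) = (r + 16)*(r - 49) = (16 + r)*(-49 + r) = (-49 + r)*(16 + r))
1/v(-171) = 1/(-784 + (-171)² - 33*(-171)) = 1/(-784 + 29241 + 5643) = 1/34100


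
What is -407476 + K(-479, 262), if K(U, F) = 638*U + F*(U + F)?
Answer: -769932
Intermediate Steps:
K(U, F) = 638*U + F*(F + U)
-407476 + K(-479, 262) = -407476 + (262² + 638*(-479) + 262*(-479)) = -407476 + (68644 - 305602 - 125498) = -407476 - 362456 = -769932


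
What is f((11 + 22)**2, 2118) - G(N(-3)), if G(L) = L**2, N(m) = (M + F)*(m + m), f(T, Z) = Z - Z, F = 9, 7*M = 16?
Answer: -224676/49 ≈ -4585.2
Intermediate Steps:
M = 16/7 (M = (1/7)*16 = 16/7 ≈ 2.2857)
f(T, Z) = 0
N(m) = 158*m/7 (N(m) = (16/7 + 9)*(m + m) = 79*(2*m)/7 = 158*m/7)
f((11 + 22)**2, 2118) - G(N(-3)) = 0 - ((158/7)*(-3))**2 = 0 - (-474/7)**2 = 0 - 1*224676/49 = 0 - 224676/49 = -224676/49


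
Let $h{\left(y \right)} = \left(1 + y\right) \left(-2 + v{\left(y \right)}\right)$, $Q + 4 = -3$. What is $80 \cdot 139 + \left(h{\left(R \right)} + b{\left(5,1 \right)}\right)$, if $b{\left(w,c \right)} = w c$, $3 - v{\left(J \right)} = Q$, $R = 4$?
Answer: $11165$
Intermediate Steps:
$Q = -7$ ($Q = -4 - 3 = -7$)
$v{\left(J \right)} = 10$ ($v{\left(J \right)} = 3 - -7 = 3 + 7 = 10$)
$b{\left(w,c \right)} = c w$
$h{\left(y \right)} = 8 + 8 y$ ($h{\left(y \right)} = \left(1 + y\right) \left(-2 + 10\right) = \left(1 + y\right) 8 = 8 + 8 y$)
$80 \cdot 139 + \left(h{\left(R \right)} + b{\left(5,1 \right)}\right) = 80 \cdot 139 + \left(\left(8 + 8 \cdot 4\right) + 1 \cdot 5\right) = 11120 + \left(\left(8 + 32\right) + 5\right) = 11120 + \left(40 + 5\right) = 11120 + 45 = 11165$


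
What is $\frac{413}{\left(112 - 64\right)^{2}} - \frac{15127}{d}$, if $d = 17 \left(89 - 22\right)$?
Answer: $- \frac{34382201}{2624256} \approx -13.102$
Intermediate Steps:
$d = 1139$ ($d = 17 \cdot 67 = 1139$)
$\frac{413}{\left(112 - 64\right)^{2}} - \frac{15127}{d} = \frac{413}{\left(112 - 64\right)^{2}} - \frac{15127}{1139} = \frac{413}{48^{2}} - \frac{15127}{1139} = \frac{413}{2304} - \frac{15127}{1139} = - \frac{34382201}{2624256}$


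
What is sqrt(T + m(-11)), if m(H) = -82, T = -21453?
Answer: I*sqrt(21535) ≈ 146.75*I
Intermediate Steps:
sqrt(T + m(-11)) = sqrt(-21453 - 82) = sqrt(-21535) = I*sqrt(21535)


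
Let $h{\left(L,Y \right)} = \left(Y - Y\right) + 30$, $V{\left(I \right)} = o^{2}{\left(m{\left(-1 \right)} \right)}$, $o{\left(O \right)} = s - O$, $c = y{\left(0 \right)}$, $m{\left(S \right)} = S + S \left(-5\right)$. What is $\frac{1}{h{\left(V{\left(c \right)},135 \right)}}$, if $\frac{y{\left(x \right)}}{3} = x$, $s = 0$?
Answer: $\frac{1}{30} \approx 0.033333$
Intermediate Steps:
$y{\left(x \right)} = 3 x$
$m{\left(S \right)} = - 4 S$ ($m{\left(S \right)} = S - 5 S = - 4 S$)
$c = 0$ ($c = 3 \cdot 0 = 0$)
$o{\left(O \right)} = - O$ ($o{\left(O \right)} = 0 - O = - O$)
$V{\left(I \right)} = 16$ ($V{\left(I \right)} = \left(- \left(-4\right) \left(-1\right)\right)^{2} = \left(\left(-1\right) 4\right)^{2} = \left(-4\right)^{2} = 16$)
$h{\left(L,Y \right)} = 30$ ($h{\left(L,Y \right)} = 0 + 30 = 30$)
$\frac{1}{h{\left(V{\left(c \right)},135 \right)}} = \frac{1}{30}$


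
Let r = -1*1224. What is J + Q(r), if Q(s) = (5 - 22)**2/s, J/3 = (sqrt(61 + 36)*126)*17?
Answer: -17/72 + 6426*sqrt(97) ≈ 63289.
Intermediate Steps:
r = -1224
J = 6426*sqrt(97) (J = 3*((sqrt(61 + 36)*126)*17) = 3*((sqrt(97)*126)*17) = 3*((126*sqrt(97))*17) = 3*(2142*sqrt(97)) = 6426*sqrt(97) ≈ 63289.)
Q(s) = 289/s (Q(s) = (-17)**2/s = 289/s)
J + Q(r) = 6426*sqrt(97) + 289/(-1224) = 6426*sqrt(97) + 289*(-1/1224) = 6426*sqrt(97) - 17/72 = -17/72 + 6426*sqrt(97)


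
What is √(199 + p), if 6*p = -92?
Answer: √1653/3 ≈ 13.552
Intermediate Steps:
p = -46/3 (p = (⅙)*(-92) = -46/3 ≈ -15.333)
√(199 + p) = √(199 - 46/3) = √(551/3) = √1653/3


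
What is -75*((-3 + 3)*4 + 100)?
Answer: -7500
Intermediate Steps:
-75*((-3 + 3)*4 + 100) = -75*(0*4 + 100) = -75*(0 + 100) = -75*100 = -7500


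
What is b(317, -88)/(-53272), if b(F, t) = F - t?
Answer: -405/53272 ≈ -0.0076025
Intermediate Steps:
b(317, -88)/(-53272) = (317 - 1*(-88))/(-53272) = (317 + 88)*(-1/53272) = 405*(-1/53272) = -405/53272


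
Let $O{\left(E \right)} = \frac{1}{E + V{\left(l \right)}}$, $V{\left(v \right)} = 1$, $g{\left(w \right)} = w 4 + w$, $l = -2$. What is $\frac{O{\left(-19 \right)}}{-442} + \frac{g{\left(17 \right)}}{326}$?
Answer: $\frac{338293}{1296828} \approx 0.26086$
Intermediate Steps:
$g{\left(w \right)} = 5 w$ ($g{\left(w \right)} = 4 w + w = 5 w$)
$O{\left(E \right)} = \frac{1}{1 + E}$ ($O{\left(E \right)} = \frac{1}{E + 1} = \frac{1}{1 + E}$)
$\frac{O{\left(-19 \right)}}{-442} + \frac{g{\left(17 \right)}}{326} = \frac{1}{\left(1 - 19\right) \left(-442\right)} + \frac{5 \cdot 17}{326} = \frac{1}{-18} \left(- \frac{1}{442}\right) + 85 \cdot \frac{1}{326} = \left(- \frac{1}{18}\right) \left(- \frac{1}{442}\right) + \frac{85}{326} = \frac{1}{7956} + \frac{85}{326} = \frac{338293}{1296828}$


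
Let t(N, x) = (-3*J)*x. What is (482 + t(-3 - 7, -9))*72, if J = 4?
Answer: 42480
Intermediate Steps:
t(N, x) = -12*x (t(N, x) = (-3*4)*x = -12*x)
(482 + t(-3 - 7, -9))*72 = (482 - 12*(-9))*72 = (482 + 108)*72 = 590*72 = 42480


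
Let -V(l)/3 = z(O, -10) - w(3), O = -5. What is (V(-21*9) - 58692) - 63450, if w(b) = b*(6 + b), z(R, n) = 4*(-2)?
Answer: -122037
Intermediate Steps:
z(R, n) = -8
V(l) = 105 (V(l) = -3*(-8 - 3*(6 + 3)) = -3*(-8 - 3*9) = -3*(-8 - 1*27) = -3*(-8 - 27) = -3*(-35) = 105)
(V(-21*9) - 58692) - 63450 = (105 - 58692) - 63450 = -58587 - 63450 = -122037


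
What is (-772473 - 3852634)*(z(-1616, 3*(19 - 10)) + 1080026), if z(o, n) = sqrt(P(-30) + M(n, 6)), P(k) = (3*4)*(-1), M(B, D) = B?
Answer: -4995235812782 - 4625107*sqrt(15) ≈ -4.9953e+12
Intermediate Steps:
P(k) = -12 (P(k) = 12*(-1) = -12)
z(o, n) = sqrt(-12 + n)
(-772473 - 3852634)*(z(-1616, 3*(19 - 10)) + 1080026) = (-772473 - 3852634)*(sqrt(-12 + 3*(19 - 10)) + 1080026) = -4625107*(sqrt(-12 + 3*9) + 1080026) = -4625107*(sqrt(-12 + 27) + 1080026) = -4625107*(sqrt(15) + 1080026) = -4625107*(1080026 + sqrt(15)) = -4995235812782 - 4625107*sqrt(15)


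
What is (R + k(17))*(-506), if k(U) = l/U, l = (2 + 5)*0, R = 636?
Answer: -321816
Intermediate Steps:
l = 0 (l = 7*0 = 0)
k(U) = 0 (k(U) = 0/U = 0)
(R + k(17))*(-506) = (636 + 0)*(-506) = 636*(-506) = -321816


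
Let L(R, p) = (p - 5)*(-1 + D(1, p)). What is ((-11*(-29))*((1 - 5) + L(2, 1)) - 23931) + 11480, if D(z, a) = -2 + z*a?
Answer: -11175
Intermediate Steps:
D(z, a) = -2 + a*z
L(R, p) = (-5 + p)*(-3 + p) (L(R, p) = (p - 5)*(-1 + (-2 + p*1)) = (-5 + p)*(-1 + (-2 + p)) = (-5 + p)*(-3 + p))
((-11*(-29))*((1 - 5) + L(2, 1)) - 23931) + 11480 = ((-11*(-29))*((1 - 5) + (15 + 1² - 8*1)) - 23931) + 11480 = (319*(-4 + (15 + 1 - 8)) - 23931) + 11480 = (319*(-4 + 8) - 23931) + 11480 = (319*4 - 23931) + 11480 = (1276 - 23931) + 11480 = -22655 + 11480 = -11175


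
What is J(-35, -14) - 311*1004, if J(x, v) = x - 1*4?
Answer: -312283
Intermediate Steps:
J(x, v) = -4 + x (J(x, v) = x - 4 = -4 + x)
J(-35, -14) - 311*1004 = (-4 - 35) - 311*1004 = -39 - 312244 = -312283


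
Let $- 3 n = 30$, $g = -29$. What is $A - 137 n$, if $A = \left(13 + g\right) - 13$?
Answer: $1341$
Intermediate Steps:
$n = -10$ ($n = \left(- \frac{1}{3}\right) 30 = -10$)
$A = -29$ ($A = \left(13 - 29\right) - 13 = -16 - 13 = -29$)
$A - 137 n = -29 - -1370 = -29 + 1370 = 1341$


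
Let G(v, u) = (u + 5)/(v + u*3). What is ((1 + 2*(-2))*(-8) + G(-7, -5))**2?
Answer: 576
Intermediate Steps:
G(v, u) = (5 + u)/(v + 3*u)
((1 + 2*(-2))*(-8) + G(-7, -5))**2 = ((1 + 2*(-2))*(-8) + (5 - 5)/(-7 + 3*(-5)))**2 = ((1 - 4)*(-8) + 0/(-7 - 15))**2 = (-3*(-8) + 0/(-22))**2 = (24 - 1/22*0)**2 = (24 + 0)**2 = 24**2 = 576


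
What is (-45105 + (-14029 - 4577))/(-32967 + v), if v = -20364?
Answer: 21237/17777 ≈ 1.1946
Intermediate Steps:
(-45105 + (-14029 - 4577))/(-32967 + v) = (-45105 + (-14029 - 4577))/(-32967 - 20364) = (-45105 - 18606)/(-53331) = -63711*(-1/53331) = 21237/17777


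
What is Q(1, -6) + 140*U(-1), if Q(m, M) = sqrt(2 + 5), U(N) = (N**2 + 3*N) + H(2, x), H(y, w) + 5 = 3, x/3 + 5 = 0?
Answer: -560 + sqrt(7) ≈ -557.35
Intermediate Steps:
x = -15 (x = -15 + 3*0 = -15 + 0 = -15)
H(y, w) = -2 (H(y, w) = -5 + 3 = -2)
U(N) = -2 + N**2 + 3*N (U(N) = (N**2 + 3*N) - 2 = -2 + N**2 + 3*N)
Q(m, M) = sqrt(7)
Q(1, -6) + 140*U(-1) = sqrt(7) + 140*(-2 + (-1)**2 + 3*(-1)) = sqrt(7) + 140*(-2 + 1 - 3) = sqrt(7) + 140*(-4) = sqrt(7) - 560 = -560 + sqrt(7)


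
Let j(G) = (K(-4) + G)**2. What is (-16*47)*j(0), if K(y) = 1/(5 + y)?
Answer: -752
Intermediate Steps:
j(G) = (1 + G)**2 (j(G) = (1/(5 - 4) + G)**2 = (1/1 + G)**2 = (1 + G)**2)
(-16*47)*j(0) = (-16*47)*(1 + 0)**2 = -752*1**2 = -752*1 = -752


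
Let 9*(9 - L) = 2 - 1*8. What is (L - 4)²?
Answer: 289/9 ≈ 32.111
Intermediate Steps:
L = 29/3 (L = 9 - (2 - 1*8)/9 = 9 - (2 - 8)/9 = 9 - ⅑*(-6) = 9 + ⅔ = 29/3 ≈ 9.6667)
(L - 4)² = (29/3 - 4)² = (17/3)² = 289/9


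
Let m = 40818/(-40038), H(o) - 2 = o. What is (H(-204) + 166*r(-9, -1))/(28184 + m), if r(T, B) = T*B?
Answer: 8621516/188065029 ≈ 0.045843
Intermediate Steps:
H(o) = 2 + o
m = -6803/6673 (m = 40818*(-1/40038) = -6803/6673 ≈ -1.0195)
r(T, B) = B*T
(H(-204) + 166*r(-9, -1))/(28184 + m) = ((2 - 204) + 166*(-1*(-9)))/(28184 - 6803/6673) = (-202 + 166*9)/(188065029/6673) = (-202 + 1494)*(6673/188065029) = 1292*(6673/188065029) = 8621516/188065029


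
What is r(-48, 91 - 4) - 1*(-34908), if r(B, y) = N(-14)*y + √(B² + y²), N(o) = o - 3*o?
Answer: 37344 + 3*√1097 ≈ 37443.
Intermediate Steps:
N(o) = -2*o
r(B, y) = √(B² + y²) + 28*y (r(B, y) = (-2*(-14))*y + √(B² + y²) = 28*y + √(B² + y²) = √(B² + y²) + 28*y)
r(-48, 91 - 4) - 1*(-34908) = (√((-48)² + (91 - 4)²) + 28*(91 - 4)) - 1*(-34908) = (√(2304 + 87²) + 28*87) + 34908 = (√(2304 + 7569) + 2436) + 34908 = (√9873 + 2436) + 34908 = (3*√1097 + 2436) + 34908 = (2436 + 3*√1097) + 34908 = 37344 + 3*√1097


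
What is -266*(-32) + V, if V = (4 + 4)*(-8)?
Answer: 8448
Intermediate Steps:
V = -64 (V = 8*(-8) = -64)
-266*(-32) + V = -266*(-32) - 64 = 8512 - 64 = 8448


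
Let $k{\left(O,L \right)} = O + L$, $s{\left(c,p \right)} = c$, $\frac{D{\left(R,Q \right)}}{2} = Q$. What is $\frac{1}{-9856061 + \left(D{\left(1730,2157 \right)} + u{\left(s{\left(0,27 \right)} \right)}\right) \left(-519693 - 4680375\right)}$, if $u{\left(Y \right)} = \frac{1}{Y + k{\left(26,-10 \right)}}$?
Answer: $- \frac{4}{89773097669} \approx -4.4557 \cdot 10^{-11}$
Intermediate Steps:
$D{\left(R,Q \right)} = 2 Q$
$k{\left(O,L \right)} = L + O$
$u{\left(Y \right)} = \frac{1}{16 + Y}$ ($u{\left(Y \right)} = \frac{1}{Y + \left(-10 + 26\right)} = \frac{1}{Y + 16} = \frac{1}{16 + Y}$)
$\frac{1}{-9856061 + \left(D{\left(1730,2157 \right)} + u{\left(s{\left(0,27 \right)} \right)}\right) \left(-519693 - 4680375\right)} = \frac{1}{-9856061 + \left(2 \cdot 2157 + \frac{1}{16 + 0}\right) \left(-519693 - 4680375\right)} = \frac{1}{-9856061 + \left(4314 + \frac{1}{16}\right) \left(-5200068\right)} = \frac{1}{-9856061 + \frac{69025}{16} \left(-5200068\right)} = \frac{1}{-9856061 - \frac{89733673425}{4}} = \frac{1}{- \frac{89773097669}{4}} = - \frac{4}{89773097669}$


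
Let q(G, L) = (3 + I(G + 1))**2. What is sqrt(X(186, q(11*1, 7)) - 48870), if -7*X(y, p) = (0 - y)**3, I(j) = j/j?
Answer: 3*sqrt(4738818)/7 ≈ 932.95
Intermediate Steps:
I(j) = 1
q(G, L) = 16 (q(G, L) = (3 + 1)**2 = 4**2 = 16)
X(y, p) = y**3/7 (X(y, p) = -(0 - y)**3/7 = -(-y**3)/7 = -(-1)*y**3/7 = y**3/7)
sqrt(X(186, q(11*1, 7)) - 48870) = sqrt((1/7)*186**3 - 48870) = sqrt((1/7)*6434856 - 48870) = sqrt(6434856/7 - 48870) = sqrt(6092766/7) = 3*sqrt(4738818)/7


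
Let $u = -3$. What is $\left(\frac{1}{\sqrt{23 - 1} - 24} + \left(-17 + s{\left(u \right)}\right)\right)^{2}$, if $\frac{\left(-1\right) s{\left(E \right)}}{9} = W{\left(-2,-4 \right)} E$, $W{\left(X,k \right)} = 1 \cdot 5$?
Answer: $\frac{2135180563}{153458} - \frac{32674 \sqrt{22}}{76729} \approx 13912.0$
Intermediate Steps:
$W{\left(X,k \right)} = 5$
$s{\left(E \right)} = - 45 E$ ($s{\left(E \right)} = - 9 \cdot 5 E = - 45 E$)
$\left(\frac{1}{\sqrt{23 - 1} - 24} + \left(-17 + s{\left(u \right)}\right)\right)^{2} = \left(\frac{1}{\sqrt{23 - 1} - 24} - -118\right)^{2} = \left(\frac{1}{\sqrt{22} - 24} + \left(-17 + 135\right)\right)^{2} = \left(\frac{1}{-24 + \sqrt{22}} + 118\right)^{2} = \left(118 + \frac{1}{-24 + \sqrt{22}}\right)^{2}$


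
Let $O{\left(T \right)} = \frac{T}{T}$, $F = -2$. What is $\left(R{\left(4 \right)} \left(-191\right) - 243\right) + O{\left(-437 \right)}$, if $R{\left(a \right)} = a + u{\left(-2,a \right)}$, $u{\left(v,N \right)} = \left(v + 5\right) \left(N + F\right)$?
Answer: $-2152$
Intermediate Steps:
$O{\left(T \right)} = 1$
$u{\left(v,N \right)} = \left(-2 + N\right) \left(5 + v\right)$ ($u{\left(v,N \right)} = \left(v + 5\right) \left(N - 2\right) = \left(5 + v\right) \left(-2 + N\right) = \left(-2 + N\right) \left(5 + v\right)$)
$R{\left(a \right)} = -6 + 4 a$ ($R{\left(a \right)} = a + \left(-10 - -4 + 5 a + a \left(-2\right)\right) = a + \left(-10 + 4 + 5 a - 2 a\right) = a + \left(-6 + 3 a\right) = -6 + 4 a$)
$\left(R{\left(4 \right)} \left(-191\right) - 243\right) + O{\left(-437 \right)} = \left(\left(-6 + 4 \cdot 4\right) \left(-191\right) - 243\right) + 1 = \left(\left(-6 + 16\right) \left(-191\right) - 243\right) + 1 = \left(10 \left(-191\right) - 243\right) + 1 = \left(-1910 - 243\right) + 1 = -2153 + 1 = -2152$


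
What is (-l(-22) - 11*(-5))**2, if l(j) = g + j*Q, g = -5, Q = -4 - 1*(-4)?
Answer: 3600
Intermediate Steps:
Q = 0 (Q = -4 + 4 = 0)
l(j) = -5 (l(j) = -5 + j*0 = -5 + 0 = -5)
(-l(-22) - 11*(-5))**2 = (-1*(-5) - 11*(-5))**2 = (5 + 55)**2 = 60**2 = 3600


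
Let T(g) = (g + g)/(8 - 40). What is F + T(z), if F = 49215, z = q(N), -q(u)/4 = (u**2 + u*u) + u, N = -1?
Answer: 196861/4 ≈ 49215.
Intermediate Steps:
q(u) = -8*u**2 - 4*u (q(u) = -4*((u**2 + u*u) + u) = -4*((u**2 + u**2) + u) = -4*(2*u**2 + u) = -4*(u + 2*u**2) = -8*u**2 - 4*u)
z = -4 (z = -4*(-1)*(1 + 2*(-1)) = -4*(-1)*(1 - 2) = -4*(-1)*(-1) = -4)
T(g) = -g/16 (T(g) = (2*g)/(-32) = (2*g)*(-1/32) = -g/16)
F + T(z) = 49215 - 1/16*(-4) = 49215 + 1/4 = 196861/4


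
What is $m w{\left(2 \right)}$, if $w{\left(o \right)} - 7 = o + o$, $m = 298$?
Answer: $3278$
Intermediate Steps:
$w{\left(o \right)} = 7 + 2 o$ ($w{\left(o \right)} = 7 + \left(o + o\right) = 7 + 2 o$)
$m w{\left(2 \right)} = 298 \left(7 + 2 \cdot 2\right) = 298 \left(7 + 4\right) = 298 \cdot 11 = 3278$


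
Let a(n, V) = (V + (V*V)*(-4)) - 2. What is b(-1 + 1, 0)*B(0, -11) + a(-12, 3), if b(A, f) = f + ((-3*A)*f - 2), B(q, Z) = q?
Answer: -35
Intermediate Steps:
a(n, V) = -2 + V - 4*V² (a(n, V) = (V + V²*(-4)) - 2 = (V - 4*V²) - 2 = -2 + V - 4*V²)
b(A, f) = -2 + f - 3*A*f (b(A, f) = f + (-3*A*f - 2) = f + (-2 - 3*A*f) = -2 + f - 3*A*f)
b(-1 + 1, 0)*B(0, -11) + a(-12, 3) = (-2 + 0 - 3*(-1 + 1)*0)*0 + (-2 + 3 - 4*3²) = (-2 + 0 - 3*0*0)*0 + (-2 + 3 - 4*9) = (-2 + 0 + 0)*0 + (-2 + 3 - 36) = -2*0 - 35 = 0 - 35 = -35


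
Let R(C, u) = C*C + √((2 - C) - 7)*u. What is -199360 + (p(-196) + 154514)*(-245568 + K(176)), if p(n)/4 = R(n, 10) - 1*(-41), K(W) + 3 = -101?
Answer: -75751195184 - 9826880*√191 ≈ -7.5887e+10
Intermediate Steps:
K(W) = -104 (K(W) = -3 - 101 = -104)
R(C, u) = C² + u*√(-5 - C) (R(C, u) = C² + √(-5 - C)*u = C² + u*√(-5 - C))
p(n) = 164 + 4*n² + 40*√(-5 - n) (p(n) = 4*((n² + 10*√(-5 - n)) - 1*(-41)) = 4*((n² + 10*√(-5 - n)) + 41) = 4*(41 + n² + 10*√(-5 - n)) = 164 + 4*n² + 40*√(-5 - n))
-199360 + (p(-196) + 154514)*(-245568 + K(176)) = -199360 + ((164 + 4*(-196)² + 40*√(-5 - 1*(-196))) + 154514)*(-245568 - 104) = -199360 + ((164 + 4*38416 + 40*√(-5 + 196)) + 154514)*(-245672) = -199360 + ((164 + 153664 + 40*√191) + 154514)*(-245672) = -199360 + ((153828 + 40*√191) + 154514)*(-245672) = -199360 + (308342 + 40*√191)*(-245672) = -199360 + (-75750995824 - 9826880*√191) = -75751195184 - 9826880*√191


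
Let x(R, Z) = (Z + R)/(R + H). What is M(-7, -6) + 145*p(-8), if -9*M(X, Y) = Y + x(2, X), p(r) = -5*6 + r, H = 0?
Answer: -99163/18 ≈ -5509.1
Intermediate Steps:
x(R, Z) = (R + Z)/R (x(R, Z) = (Z + R)/(R + 0) = (R + Z)/R)
p(r) = -30 + r
M(X, Y) = -⅑ - Y/9 - X/18 (M(X, Y) = -(Y + (2 + X)/2)/9 = -(Y + (1 + X/2))/9 = -(1 + Y + X/2)/9 = -⅑ - Y/9 - X/18)
M(-7, -6) + 145*p(-8) = (-⅑ - ⅑*(-6) - 1/18*(-7)) + 145*(-30 - 8) = (-⅑ + ⅔ + 7/18) + 145*(-38) = 17/18 - 5510 = -99163/18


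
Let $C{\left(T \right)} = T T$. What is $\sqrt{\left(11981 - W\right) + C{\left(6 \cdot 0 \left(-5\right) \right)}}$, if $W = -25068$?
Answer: $\sqrt{37049} \approx 192.48$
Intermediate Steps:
$C{\left(T \right)} = T^{2}$
$\sqrt{\left(11981 - W\right) + C{\left(6 \cdot 0 \left(-5\right) \right)}} = \sqrt{\left(11981 - -25068\right) + \left(6 \cdot 0 \left(-5\right)\right)^{2}} = \sqrt{\left(11981 + 25068\right) + \left(0 \left(-5\right)\right)^{2}} = \sqrt{37049 + 0^{2}} = \sqrt{37049 + 0} = \sqrt{37049}$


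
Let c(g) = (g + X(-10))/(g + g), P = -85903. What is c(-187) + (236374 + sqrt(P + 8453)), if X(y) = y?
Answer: 88404073/374 + 5*I*sqrt(3098) ≈ 2.3637e+5 + 278.3*I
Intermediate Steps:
c(g) = (-10 + g)/(2*g) (c(g) = (g - 10)/(g + g) = (-10 + g)/((2*g)) = (-10 + g)*(1/(2*g)) = (-10 + g)/(2*g))
c(-187) + (236374 + sqrt(P + 8453)) = (1/2)*(-10 - 187)/(-187) + (236374 + sqrt(-85903 + 8453)) = (1/2)*(-1/187)*(-197) + (236374 + sqrt(-77450)) = 197/374 + (236374 + 5*I*sqrt(3098)) = 88404073/374 + 5*I*sqrt(3098)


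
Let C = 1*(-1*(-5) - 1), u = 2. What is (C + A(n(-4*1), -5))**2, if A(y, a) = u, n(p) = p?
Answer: 36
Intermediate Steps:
A(y, a) = 2
C = 4 (C = 1*(5 - 1) = 1*4 = 4)
(C + A(n(-4*1), -5))**2 = (4 + 2)**2 = 6**2 = 36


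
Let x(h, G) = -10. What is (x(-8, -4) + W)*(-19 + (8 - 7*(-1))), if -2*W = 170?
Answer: 380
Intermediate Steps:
W = -85 (W = -½*170 = -85)
(x(-8, -4) + W)*(-19 + (8 - 7*(-1))) = (-10 - 85)*(-19 + (8 - 7*(-1))) = -95*(-19 + (8 + 7)) = -95*(-19 + 15) = -95*(-4) = 380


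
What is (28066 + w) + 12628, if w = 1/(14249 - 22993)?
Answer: 355828335/8744 ≈ 40694.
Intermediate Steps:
w = -1/8744 (w = 1/(-8744) = -1/8744 ≈ -0.00011436)
(28066 + w) + 12628 = (28066 - 1/8744) + 12628 = 245409103/8744 + 12628 = 355828335/8744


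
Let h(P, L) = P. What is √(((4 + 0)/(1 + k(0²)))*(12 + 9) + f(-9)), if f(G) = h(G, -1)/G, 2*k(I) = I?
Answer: √85 ≈ 9.2195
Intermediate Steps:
k(I) = I/2
f(G) = 1 (f(G) = G/G = 1)
√(((4 + 0)/(1 + k(0²)))*(12 + 9) + f(-9)) = √(((4 + 0)/(1 + (½)*0²))*(12 + 9) + 1) = √((4/(1 + (½)*0))*21 + 1) = √((4/(1 + 0))*21 + 1) = √((4/1)*21 + 1) = √((4*1)*21 + 1) = √(4*21 + 1) = √(84 + 1) = √85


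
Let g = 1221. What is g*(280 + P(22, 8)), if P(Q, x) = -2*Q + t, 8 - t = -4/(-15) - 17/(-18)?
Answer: 8893357/30 ≈ 2.9645e+5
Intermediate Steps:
t = 611/90 (t = 8 - (-4/(-15) - 17/(-18)) = 8 - (-4*(-1/15) - 17*(-1/18)) = 8 - (4/15 + 17/18) = 8 - 1*109/90 = 8 - 109/90 = 611/90 ≈ 6.7889)
P(Q, x) = 611/90 - 2*Q (P(Q, x) = -2*Q + 611/90 = 611/90 - 2*Q)
g*(280 + P(22, 8)) = 1221*(280 + (611/90 - 2*22)) = 1221*(280 + (611/90 - 44)) = 1221*(280 - 3349/90) = 1221*(21851/90) = 8893357/30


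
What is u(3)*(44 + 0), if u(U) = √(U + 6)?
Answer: 132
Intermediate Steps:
u(U) = √(6 + U)
u(3)*(44 + 0) = √(6 + 3)*(44 + 0) = √9*44 = 3*44 = 132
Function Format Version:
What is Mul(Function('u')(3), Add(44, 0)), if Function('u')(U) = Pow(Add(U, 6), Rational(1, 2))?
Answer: 132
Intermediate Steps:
Function('u')(U) = Pow(Add(6, U), Rational(1, 2))
Mul(Function('u')(3), Add(44, 0)) = Mul(Pow(Add(6, 3), Rational(1, 2)), Add(44, 0)) = Mul(Pow(9, Rational(1, 2)), 44) = Mul(3, 44) = 132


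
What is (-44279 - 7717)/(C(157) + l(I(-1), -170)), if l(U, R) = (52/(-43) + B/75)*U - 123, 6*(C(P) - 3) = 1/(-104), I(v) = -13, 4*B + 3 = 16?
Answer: 34878916800/70329359 ≈ 495.94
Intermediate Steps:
B = 13/4 (B = -3/4 + (1/4)*16 = -3/4 + 4 = 13/4 ≈ 3.2500)
C(P) = 1871/624 (C(P) = 3 + (1/6)/(-104) = 3 + (1/6)*(-1/104) = 3 - 1/624 = 1871/624)
l(U, R) = -123 - 15041*U/12900 (l(U, R) = (52/(-43) + (13/4)/75)*U - 123 = (52*(-1/43) + (13/4)*(1/75))*U - 123 = (-52/43 + 13/300)*U - 123 = -15041*U/12900 - 123 = -123 - 15041*U/12900)
(-44279 - 7717)/(C(157) + l(I(-1), -170)) = (-44279 - 7717)/(1871/624 + (-123 - 15041/12900*(-13))) = -51996/(1871/624 + (-123 + 195533/12900)) = -51996/(1871/624 - 1391167/12900) = -51996/(-70329359/670800) = -51996*(-670800/70329359) = 34878916800/70329359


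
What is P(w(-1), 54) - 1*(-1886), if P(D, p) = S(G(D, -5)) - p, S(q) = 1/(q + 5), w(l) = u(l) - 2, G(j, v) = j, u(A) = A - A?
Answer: 5497/3 ≈ 1832.3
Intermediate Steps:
u(A) = 0
w(l) = -2 (w(l) = 0 - 2 = -2)
S(q) = 1/(5 + q)
P(D, p) = 1/(5 + D) - p
P(w(-1), 54) - 1*(-1886) = (1 - 1*54*(5 - 2))/(5 - 2) - 1*(-1886) = (1 - 1*54*3)/3 + 1886 = (1 - 162)/3 + 1886 = (⅓)*(-161) + 1886 = -161/3 + 1886 = 5497/3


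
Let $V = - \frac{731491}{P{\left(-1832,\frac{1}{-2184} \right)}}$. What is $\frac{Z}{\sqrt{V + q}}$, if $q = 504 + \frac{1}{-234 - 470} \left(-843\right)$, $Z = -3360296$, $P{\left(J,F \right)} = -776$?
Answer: $- \frac{26882368 \sqrt{105494429777}}{98870131} \approx -88312.0$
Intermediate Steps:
$q = \frac{355659}{704}$ ($q = 504 + \frac{1}{-704} \left(-843\right) = 504 - - \frac{843}{704} = 504 + \frac{843}{704} = \frac{355659}{704} \approx 505.2$)
$V = \frac{731491}{776}$ ($V = - \frac{731491}{-776} = \left(-731491\right) \left(- \frac{1}{776}\right) = \frac{731491}{776} \approx 942.64$)
$\frac{Z}{\sqrt{V + q}} = - \frac{3360296}{\sqrt{\frac{731491}{776} + \frac{355659}{704}}} = - \frac{3360296}{\sqrt{\frac{98870131}{68288}}} = - \frac{3360296}{\frac{1}{8536} \sqrt{105494429777}} = - 3360296 \frac{8 \sqrt{105494429777}}{98870131} = - \frac{26882368 \sqrt{105494429777}}{98870131}$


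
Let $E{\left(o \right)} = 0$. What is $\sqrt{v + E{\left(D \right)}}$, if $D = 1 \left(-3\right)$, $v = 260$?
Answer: $2 \sqrt{65} \approx 16.125$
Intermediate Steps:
$D = -3$
$\sqrt{v + E{\left(D \right)}} = \sqrt{260 + 0} = \sqrt{260} = 2 \sqrt{65}$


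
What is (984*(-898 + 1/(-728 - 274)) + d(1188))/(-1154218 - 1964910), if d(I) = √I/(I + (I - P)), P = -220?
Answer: 36891677/130223594 - 3*√33/4048628144 ≈ 0.28329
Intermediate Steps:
d(I) = √I/(220 + 2*I) (d(I) = √I/(I + (I - 1*(-220))) = √I/(I + (I + 220)) = √I/(I + (220 + I)) = √I/(220 + 2*I))
(984*(-898 + 1/(-728 - 274)) + d(1188))/(-1154218 - 1964910) = (984*(-898 + 1/(-728 - 274)) + √1188/(2*(110 + 1188)))/(-1154218 - 1964910) = (984*(-898 + 1/(-1002)) + (½)*(6*√33)/1298)/(-3119128) = (984*(-898 - 1/1002) + (½)*(6*√33)*(1/1298))*(-1/3119128) = (984*(-899797/1002) + 3*√33/1298)*(-1/3119128) = (-147566708/167 + 3*√33/1298)*(-1/3119128) = 36891677/130223594 - 3*√33/4048628144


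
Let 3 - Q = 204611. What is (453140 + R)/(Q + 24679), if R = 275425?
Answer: -728565/179929 ≈ -4.0492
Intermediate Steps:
Q = -204608 (Q = 3 - 1*204611 = 3 - 204611 = -204608)
(453140 + R)/(Q + 24679) = (453140 + 275425)/(-204608 + 24679) = 728565/(-179929) = 728565*(-1/179929) = -728565/179929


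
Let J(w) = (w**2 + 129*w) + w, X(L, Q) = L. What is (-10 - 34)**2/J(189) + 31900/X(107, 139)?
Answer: 174862732/586467 ≈ 298.16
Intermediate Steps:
J(w) = w**2 + 130*w
(-10 - 34)**2/J(189) + 31900/X(107, 139) = (-10 - 34)**2/((189*(130 + 189))) + 31900/107 = (-44)**2/((189*319)) + 31900*(1/107) = 1936/60291 + 31900/107 = 1936*(1/60291) + 31900/107 = 176/5481 + 31900/107 = 174862732/586467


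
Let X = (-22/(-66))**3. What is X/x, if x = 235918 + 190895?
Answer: 1/11523951 ≈ 8.6776e-8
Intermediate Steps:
x = 426813
X = 1/27 (X = (-22*(-1/66))**3 = (1/3)**3 = 1/27 ≈ 0.037037)
X/x = (1/27)/426813 = (1/27)*(1/426813) = 1/11523951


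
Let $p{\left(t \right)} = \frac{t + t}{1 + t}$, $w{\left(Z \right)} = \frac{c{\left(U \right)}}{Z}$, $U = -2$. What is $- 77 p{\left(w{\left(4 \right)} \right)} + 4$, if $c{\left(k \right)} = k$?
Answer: $158$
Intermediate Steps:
$w{\left(Z \right)} = - \frac{2}{Z}$
$p{\left(t \right)} = \frac{2 t}{1 + t}$
$- 77 p{\left(w{\left(4 \right)} \right)} + 4 = - 77 \frac{2 \left(- \frac{2}{4}\right)}{1 - \frac{2}{4}} + 4 = - 77 \frac{2 \left(\left(-2\right) \frac{1}{4}\right)}{1 - \frac{1}{2}} + 4 = - 77 \cdot 2 \left(- \frac{1}{2}\right) \frac{1}{1 - \frac{1}{2}} + 4 = - 77 \cdot 2 \left(- \frac{1}{2}\right) \frac{1}{\frac{1}{2}} + 4 = - 77 \cdot 2 \left(- \frac{1}{2}\right) 2 + 4 = \left(-77\right) \left(-2\right) + 4 = 154 + 4 = 158$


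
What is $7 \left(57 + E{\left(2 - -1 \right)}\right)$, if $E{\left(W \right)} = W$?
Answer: $420$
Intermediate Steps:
$7 \left(57 + E{\left(2 - -1 \right)}\right) = 7 \left(57 + \left(2 - -1\right)\right) = 7 \left(57 + \left(2 + 1\right)\right) = 7 \left(57 + 3\right) = 7 \cdot 60 = 420$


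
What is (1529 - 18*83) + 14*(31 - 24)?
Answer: 133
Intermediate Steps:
(1529 - 18*83) + 14*(31 - 24) = (1529 - 1494) + 14*7 = 35 + 98 = 133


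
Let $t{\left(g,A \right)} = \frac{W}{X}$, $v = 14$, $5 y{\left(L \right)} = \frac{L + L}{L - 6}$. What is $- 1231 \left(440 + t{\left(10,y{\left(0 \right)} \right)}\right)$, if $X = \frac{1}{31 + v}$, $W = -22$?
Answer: $677050$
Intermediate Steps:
$y{\left(L \right)} = \frac{2 L}{5 \left(-6 + L\right)}$ ($y{\left(L \right)} = \frac{\left(L + L\right) \frac{1}{L - 6}}{5} = \frac{2 L \frac{1}{-6 + L}}{5} = \frac{2 L}{5 \left(-6 + L\right)}$)
$X = \frac{1}{45}$ ($X = \frac{1}{31 + 14} = \frac{1}{45} \approx 0.022222$)
$t{\left(g,A \right)} = -990$ ($t{\left(g,A \right)} = - 22 \frac{1}{\frac{1}{45}} = \left(-22\right) 45 = -990$)
$- 1231 \left(440 + t{\left(10,y{\left(0 \right)} \right)}\right) = - 1231 \left(440 - 990\right) = \left(-1231\right) \left(-550\right) = 677050$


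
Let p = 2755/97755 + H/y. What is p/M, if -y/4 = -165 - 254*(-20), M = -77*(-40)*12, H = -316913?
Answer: 326673617/747705974400 ≈ 0.00043690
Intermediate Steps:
M = 36960 (M = 3080*12 = 36960)
y = -19660 (y = -4*(-165 - 254*(-20)) = -4*(-165 + 5080) = -4*4915 = -19660)
p = 326673617/20230140 (p = 2755/97755 - 316913/(-19660) = 2755*(1/97755) - 316913*(-1/19660) = 29/1029 + 316913/19660 = 326673617/20230140 ≈ 16.148)
p/M = (326673617/20230140)/36960 = (326673617/20230140)*(1/36960) = 326673617/747705974400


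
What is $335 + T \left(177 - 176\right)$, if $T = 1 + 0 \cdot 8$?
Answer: $336$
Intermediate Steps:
$T = 1$ ($T = 1 + 0 = 1$)
$335 + T \left(177 - 176\right) = 335 + 1 \left(177 - 176\right) = 335 + 1 \cdot 1 = 335 + 1 = 336$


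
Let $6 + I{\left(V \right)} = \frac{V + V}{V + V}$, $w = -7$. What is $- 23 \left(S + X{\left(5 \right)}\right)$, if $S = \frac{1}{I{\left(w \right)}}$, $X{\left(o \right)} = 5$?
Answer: $- \frac{552}{5} \approx -110.4$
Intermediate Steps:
$I{\left(V \right)} = -5$ ($I{\left(V \right)} = -6 + \frac{V + V}{V + V} = -6 + \frac{2 V}{2 V} = -6 + 2 V \frac{1}{2 V} = -6 + 1 = -5$)
$S = - \frac{1}{5}$ ($S = \frac{1}{-5} = - \frac{1}{5} \approx -0.2$)
$- 23 \left(S + X{\left(5 \right)}\right) = - 23 \left(- \frac{1}{5} + 5\right) = \left(-23\right) \frac{24}{5} = - \frac{552}{5}$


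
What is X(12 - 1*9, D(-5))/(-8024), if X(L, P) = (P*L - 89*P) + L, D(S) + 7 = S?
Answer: -1035/8024 ≈ -0.12899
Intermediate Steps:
D(S) = -7 + S
X(L, P) = L - 89*P + L*P (X(L, P) = (L*P - 89*P) + L = (-89*P + L*P) + L = L - 89*P + L*P)
X(12 - 1*9, D(-5))/(-8024) = ((12 - 1*9) - 89*(-7 - 5) + (12 - 1*9)*(-7 - 5))/(-8024) = ((12 - 9) - 89*(-12) + (12 - 9)*(-12))*(-1/8024) = (3 + 1068 + 3*(-12))*(-1/8024) = (3 + 1068 - 36)*(-1/8024) = 1035*(-1/8024) = -1035/8024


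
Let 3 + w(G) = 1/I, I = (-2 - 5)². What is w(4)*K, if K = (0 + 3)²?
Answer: -1314/49 ≈ -26.816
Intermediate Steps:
K = 9 (K = 3² = 9)
I = 49 (I = (-7)² = 49)
w(G) = -146/49 (w(G) = -3 + 1/49 = -146/49)
w(4)*K = -146/49*9 = -1314/49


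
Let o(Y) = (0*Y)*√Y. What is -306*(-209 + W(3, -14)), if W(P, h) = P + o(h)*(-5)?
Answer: 63036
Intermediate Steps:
o(Y) = 0 (o(Y) = 0*√Y = 0)
W(P, h) = P (W(P, h) = P + 0*(-5) = P + 0 = P)
-306*(-209 + W(3, -14)) = -306*(-209 + 3) = -306*(-206) = 63036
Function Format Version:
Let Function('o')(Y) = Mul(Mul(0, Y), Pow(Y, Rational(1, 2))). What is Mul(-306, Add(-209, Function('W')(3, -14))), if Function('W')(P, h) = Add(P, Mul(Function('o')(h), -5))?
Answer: 63036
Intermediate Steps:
Function('o')(Y) = 0 (Function('o')(Y) = Mul(0, Pow(Y, Rational(1, 2))) = 0)
Function('W')(P, h) = P (Function('W')(P, h) = Add(P, Mul(0, -5)) = Add(P, 0) = P)
Mul(-306, Add(-209, Function('W')(3, -14))) = Mul(-306, Add(-209, 3)) = Mul(-306, -206) = 63036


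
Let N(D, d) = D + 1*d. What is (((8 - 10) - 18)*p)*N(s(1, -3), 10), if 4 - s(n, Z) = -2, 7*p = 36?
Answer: -11520/7 ≈ -1645.7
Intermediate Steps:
p = 36/7 (p = (⅐)*36 = 36/7 ≈ 5.1429)
s(n, Z) = 6 (s(n, Z) = 4 - 1*(-2) = 4 + 2 = 6)
N(D, d) = D + d
(((8 - 10) - 18)*p)*N(s(1, -3), 10) = (((8 - 10) - 18)*(36/7))*(6 + 10) = ((-2 - 18)*(36/7))*16 = -20*36/7*16 = -720/7*16 = -11520/7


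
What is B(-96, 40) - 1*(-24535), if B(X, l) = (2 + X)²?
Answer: 33371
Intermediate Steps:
B(-96, 40) - 1*(-24535) = (2 - 96)² - 1*(-24535) = (-94)² + 24535 = 8836 + 24535 = 33371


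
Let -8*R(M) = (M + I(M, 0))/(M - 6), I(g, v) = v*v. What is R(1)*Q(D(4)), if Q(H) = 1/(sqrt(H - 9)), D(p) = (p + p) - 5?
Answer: -I*sqrt(6)/240 ≈ -0.010206*I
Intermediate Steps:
I(g, v) = v**2
R(M) = -M/(8*(-6 + M)) (R(M) = -(M + 0**2)/(8*(M - 6)) = -(M + 0)/(8*(-6 + M)) = -M/(8*(-6 + M)))
D(p) = -5 + 2*p (D(p) = 2*p - 5 = -5 + 2*p)
Q(H) = 1/sqrt(-9 + H) (Q(H) = 1/(sqrt(-9 + H)) = 1/sqrt(-9 + H))
R(1)*Q(D(4)) = (-1*1/(-48 + 8*1))/sqrt(-9 + (-5 + 2*4)) = (-1*1/(-48 + 8))/sqrt(-9 + (-5 + 8)) = (-1*1/(-40))/sqrt(-9 + 3) = (-1*1*(-1/40))/sqrt(-6) = (-I*sqrt(6)/6)/40 = -I*sqrt(6)/240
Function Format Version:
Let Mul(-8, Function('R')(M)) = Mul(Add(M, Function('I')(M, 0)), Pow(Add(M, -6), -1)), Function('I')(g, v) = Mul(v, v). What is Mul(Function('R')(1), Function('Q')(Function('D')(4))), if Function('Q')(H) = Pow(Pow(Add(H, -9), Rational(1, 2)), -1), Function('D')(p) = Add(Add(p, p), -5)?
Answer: Mul(Rational(-1, 240), I, Pow(6, Rational(1, 2))) ≈ Mul(-0.010206, I)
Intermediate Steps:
Function('I')(g, v) = Pow(v, 2)
Function('R')(M) = Mul(Rational(-1, 8), M, Pow(Add(-6, M), -1)) (Function('R')(M) = Mul(Rational(-1, 8), Mul(Add(M, Pow(0, 2)), Pow(Add(M, -6), -1))) = Mul(Rational(-1, 8), Mul(Add(M, 0), Pow(Add(-6, M), -1))) = Mul(Rational(-1, 8), Mul(M, Pow(Add(-6, M), -1))) = Mul(Rational(-1, 8), M, Pow(Add(-6, M), -1)))
Function('D')(p) = Add(-5, Mul(2, p)) (Function('D')(p) = Add(Mul(2, p), -5) = Add(-5, Mul(2, p)))
Function('Q')(H) = Pow(Add(-9, H), Rational(-1, 2)) (Function('Q')(H) = Pow(Pow(Add(-9, H), Rational(1, 2)), -1) = Pow(Add(-9, H), Rational(-1, 2)))
Mul(Function('R')(1), Function('Q')(Function('D')(4))) = Mul(Mul(-1, 1, Pow(Add(-48, Mul(8, 1)), -1)), Pow(Add(-9, Add(-5, Mul(2, 4))), Rational(-1, 2))) = Mul(Mul(-1, 1, Pow(Add(-48, 8), -1)), Pow(Add(-9, Add(-5, 8)), Rational(-1, 2))) = Mul(Mul(-1, 1, Pow(-40, -1)), Pow(Add(-9, 3), Rational(-1, 2))) = Mul(Mul(-1, 1, Rational(-1, 40)), Pow(-6, Rational(-1, 2))) = Mul(Rational(1, 40), Mul(Rational(-1, 6), I, Pow(6, Rational(1, 2)))) = Mul(Rational(-1, 240), I, Pow(6, Rational(1, 2)))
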